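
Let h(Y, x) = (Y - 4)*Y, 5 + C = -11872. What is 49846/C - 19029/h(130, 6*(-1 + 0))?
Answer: -115831657/21616140 ≈ -5.3586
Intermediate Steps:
C = -11877 (C = -5 - 11872 = -11877)
h(Y, x) = Y*(-4 + Y) (h(Y, x) = (-4 + Y)*Y = Y*(-4 + Y))
49846/C - 19029/h(130, 6*(-1 + 0)) = 49846/(-11877) - 19029*1/(130*(-4 + 130)) = 49846*(-1/11877) - 19029/(130*126) = -49846/11877 - 19029/16380 = -49846/11877 - 19029*1/16380 = -49846/11877 - 6343/5460 = -115831657/21616140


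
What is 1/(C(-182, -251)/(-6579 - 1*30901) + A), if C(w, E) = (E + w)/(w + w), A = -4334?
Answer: -13642720/59127548913 ≈ -0.00023073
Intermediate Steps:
C(w, E) = (E + w)/(2*w) (C(w, E) = (E + w)/((2*w)) = (E + w)*(1/(2*w)) = (E + w)/(2*w))
1/(C(-182, -251)/(-6579 - 1*30901) + A) = 1/(((½)*(-251 - 182)/(-182))/(-6579 - 1*30901) - 4334) = 1/(((½)*(-1/182)*(-433))/(-6579 - 30901) - 4334) = 1/((433/364)/(-37480) - 4334) = 1/((433/364)*(-1/37480) - 4334) = 1/(-433/13642720 - 4334) = 1/(-59127548913/13642720) = -13642720/59127548913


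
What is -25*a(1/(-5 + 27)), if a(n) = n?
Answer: -25/22 ≈ -1.1364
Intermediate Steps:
-25*a(1/(-5 + 27)) = -25/(-5 + 27) = -25/22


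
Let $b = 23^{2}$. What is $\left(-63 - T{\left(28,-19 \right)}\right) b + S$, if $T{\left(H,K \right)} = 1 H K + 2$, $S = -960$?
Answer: $246083$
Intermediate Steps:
$T{\left(H,K \right)} = 2 + H K$ ($T{\left(H,K \right)} = H K + 2 = 2 + H K$)
$b = 529$
$\left(-63 - T{\left(28,-19 \right)}\right) b + S = \left(-63 - \left(2 + 28 \left(-19\right)\right)\right) 529 - 960 = \left(-63 - \left(2 - 532\right)\right) 529 - 960 = \left(-63 - -530\right) 529 - 960 = \left(-63 + 530\right) 529 - 960 = 467 \cdot 529 - 960 = 247043 - 960 = 246083$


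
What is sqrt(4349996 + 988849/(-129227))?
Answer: sqrt(72643141666690161)/129227 ≈ 2085.7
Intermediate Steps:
sqrt(4349996 + 988849/(-129227)) = sqrt(4349996 + 988849*(-1/129227)) = sqrt(4349996 - 988849/129227) = sqrt(562135944243/129227) = sqrt(72643141666690161)/129227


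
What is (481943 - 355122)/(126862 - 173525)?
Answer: -126821/46663 ≈ -2.7178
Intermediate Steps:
(481943 - 355122)/(126862 - 173525) = 126821/(-46663) = 126821*(-1/46663) = -126821/46663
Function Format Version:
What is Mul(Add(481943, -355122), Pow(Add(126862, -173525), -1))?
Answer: Rational(-126821, 46663) ≈ -2.7178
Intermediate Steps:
Mul(Add(481943, -355122), Pow(Add(126862, -173525), -1)) = Mul(126821, Pow(-46663, -1)) = Mul(126821, Rational(-1, 46663)) = Rational(-126821, 46663)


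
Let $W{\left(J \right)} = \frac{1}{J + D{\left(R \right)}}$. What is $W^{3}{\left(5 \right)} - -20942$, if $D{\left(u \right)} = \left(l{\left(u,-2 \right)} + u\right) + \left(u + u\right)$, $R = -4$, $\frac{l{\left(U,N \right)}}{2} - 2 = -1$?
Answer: $\frac{2617749}{125} \approx 20942.0$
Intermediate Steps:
$l{\left(U,N \right)} = 2$ ($l{\left(U,N \right)} = 4 + 2 \left(-1\right) = 4 - 2 = 2$)
$D{\left(u \right)} = 2 + 3 u$ ($D{\left(u \right)} = \left(2 + u\right) + \left(u + u\right) = \left(2 + u\right) + 2 u = 2 + 3 u$)
$W{\left(J \right)} = \frac{1}{-10 + J}$ ($W{\left(J \right)} = \frac{1}{J + \left(2 + 3 \left(-4\right)\right)} = \frac{1}{J + \left(2 - 12\right)} = \frac{1}{J - 10} = \frac{1}{-10 + J}$)
$W^{3}{\left(5 \right)} - -20942 = \left(\frac{1}{-10 + 5}\right)^{3} - -20942 = \left(\frac{1}{-5}\right)^{3} + 20942 = \left(- \frac{1}{5}\right)^{3} + 20942 = - \frac{1}{125} + 20942 = \frac{2617749}{125}$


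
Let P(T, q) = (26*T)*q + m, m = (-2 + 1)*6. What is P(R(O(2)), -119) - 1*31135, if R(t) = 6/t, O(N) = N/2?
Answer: -49705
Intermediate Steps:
m = -6 (m = -1*6 = -6)
O(N) = N/2 (O(N) = N*(½) = N/2)
P(T, q) = -6 + 26*T*q (P(T, q) = (26*T)*q - 6 = 26*T*q - 6 = -6 + 26*T*q)
P(R(O(2)), -119) - 1*31135 = (-6 + 26*(6/(((½)*2)))*(-119)) - 1*31135 = (-6 + 26*(6/1)*(-119)) - 31135 = (-6 + 26*(6*1)*(-119)) - 31135 = (-6 + 26*6*(-119)) - 31135 = (-6 - 18564) - 31135 = -18570 - 31135 = -49705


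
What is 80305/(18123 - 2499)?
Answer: 80305/15624 ≈ 5.1398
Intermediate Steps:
80305/(18123 - 2499) = 80305/15624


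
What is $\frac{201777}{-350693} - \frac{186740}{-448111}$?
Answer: $- \frac{24930082427}{157149390923} \approx -0.15864$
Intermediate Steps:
$\frac{201777}{-350693} - \frac{186740}{-448111} = 201777 \left(- \frac{1}{350693}\right) - - \frac{186740}{448111} = - \frac{201777}{350693} + \frac{186740}{448111} = - \frac{24930082427}{157149390923}$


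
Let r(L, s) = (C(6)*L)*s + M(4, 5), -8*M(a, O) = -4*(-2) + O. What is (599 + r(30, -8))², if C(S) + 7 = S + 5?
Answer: 8415801/64 ≈ 1.3150e+5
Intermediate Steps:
C(S) = -2 + S (C(S) = -7 + (S + 5) = -7 + (5 + S) = -2 + S)
M(a, O) = -1 - O/8 (M(a, O) = -(-4*(-2) + O)/8 = -(8 + O)/8 = -1 - O/8)
r(L, s) = -13/8 + 4*L*s (r(L, s) = ((-2 + 6)*L)*s + (-1 - ⅛*5) = (4*L)*s + (-1 - 5/8) = 4*L*s - 13/8 = -13/8 + 4*L*s)
(599 + r(30, -8))² = (599 + (-13/8 + 4*30*(-8)))² = (599 + (-13/8 - 960))² = (599 - 7693/8)² = (-2901/8)² = 8415801/64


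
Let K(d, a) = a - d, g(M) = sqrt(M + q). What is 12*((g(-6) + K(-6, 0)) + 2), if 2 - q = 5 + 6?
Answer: 96 + 12*I*sqrt(15) ≈ 96.0 + 46.476*I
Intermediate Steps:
q = -9 (q = 2 - (5 + 6) = 2 - 1*11 = 2 - 11 = -9)
g(M) = sqrt(-9 + M) (g(M) = sqrt(M - 9) = sqrt(-9 + M))
12*((g(-6) + K(-6, 0)) + 2) = 12*((sqrt(-9 - 6) + (0 - 1*(-6))) + 2) = 12*((sqrt(-15) + (0 + 6)) + 2) = 12*((I*sqrt(15) + 6) + 2) = 12*((6 + I*sqrt(15)) + 2) = 12*(8 + I*sqrt(15)) = 96 + 12*I*sqrt(15)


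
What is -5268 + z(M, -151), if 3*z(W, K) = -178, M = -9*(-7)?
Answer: -15982/3 ≈ -5327.3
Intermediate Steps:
M = 63
z(W, K) = -178/3 (z(W, K) = (⅓)*(-178) = -178/3)
-5268 + z(M, -151) = -5268 - 178/3 = -15982/3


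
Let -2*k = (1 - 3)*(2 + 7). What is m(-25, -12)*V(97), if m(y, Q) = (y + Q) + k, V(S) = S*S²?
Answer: -25554844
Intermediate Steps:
k = 9 (k = -(1 - 3)*(2 + 7)/2 = -(-1)*9 = -½*(-18) = 9)
V(S) = S³
m(y, Q) = 9 + Q + y (m(y, Q) = (y + Q) + 9 = (Q + y) + 9 = 9 + Q + y)
m(-25, -12)*V(97) = (9 - 12 - 25)*97³ = -28*912673 = -25554844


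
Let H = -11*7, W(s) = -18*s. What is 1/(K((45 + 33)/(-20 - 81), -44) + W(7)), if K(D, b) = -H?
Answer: -1/49 ≈ -0.020408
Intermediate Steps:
H = -77
K(D, b) = 77 (K(D, b) = -1*(-77) = 77)
1/(K((45 + 33)/(-20 - 81), -44) + W(7)) = 1/(77 - 18*7) = 1/(77 - 126) = 1/(-49) = -1/49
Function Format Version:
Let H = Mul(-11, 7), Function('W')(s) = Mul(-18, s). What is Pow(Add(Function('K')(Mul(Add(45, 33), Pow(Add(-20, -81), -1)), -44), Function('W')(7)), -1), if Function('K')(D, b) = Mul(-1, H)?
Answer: Rational(-1, 49) ≈ -0.020408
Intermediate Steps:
H = -77
Function('K')(D, b) = 77 (Function('K')(D, b) = Mul(-1, -77) = 77)
Pow(Add(Function('K')(Mul(Add(45, 33), Pow(Add(-20, -81), -1)), -44), Function('W')(7)), -1) = Pow(Add(77, Mul(-18, 7)), -1) = Pow(Add(77, -126), -1) = Pow(-49, -1) = Rational(-1, 49)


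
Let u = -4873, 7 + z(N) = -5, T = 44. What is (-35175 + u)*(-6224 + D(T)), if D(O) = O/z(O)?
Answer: 748216784/3 ≈ 2.4941e+8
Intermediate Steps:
z(N) = -12 (z(N) = -7 - 5 = -12)
D(O) = -O/12 (D(O) = O/(-12) = O*(-1/12) = -O/12)
(-35175 + u)*(-6224 + D(T)) = (-35175 - 4873)*(-6224 - 1/12*44) = -40048*(-6224 - 11/3) = -40048*(-18683/3) = 748216784/3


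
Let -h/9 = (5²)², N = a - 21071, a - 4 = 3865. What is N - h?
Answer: -11577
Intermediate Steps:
a = 3869 (a = 4 + 3865 = 3869)
N = -17202 (N = 3869 - 21071 = -17202)
h = -5625 (h = -9*(5²)² = -9*25² = -9*625 = -5625)
N - h = -17202 - 1*(-5625) = -17202 + 5625 = -11577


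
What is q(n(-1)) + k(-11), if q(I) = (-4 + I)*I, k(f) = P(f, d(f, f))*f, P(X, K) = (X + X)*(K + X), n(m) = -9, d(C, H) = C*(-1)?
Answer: 117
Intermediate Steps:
d(C, H) = -C
P(X, K) = 2*X*(K + X) (P(X, K) = (2*X)*(K + X) = 2*X*(K + X))
k(f) = 0 (k(f) = (2*f*(-f + f))*f = (2*f*0)*f = 0*f = 0)
q(I) = I*(-4 + I)
q(n(-1)) + k(-11) = -9*(-4 - 9) + 0 = -9*(-13) + 0 = 117 + 0 = 117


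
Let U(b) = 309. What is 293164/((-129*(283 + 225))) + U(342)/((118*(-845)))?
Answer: -7312907957/1633548930 ≈ -4.4767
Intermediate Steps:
293164/((-129*(283 + 225))) + U(342)/((118*(-845))) = 293164/((-129*(283 + 225))) + 309/((118*(-845))) = 293164/((-129*508)) + 309/(-99710) = 293164/(-65532) + 309*(-1/99710) = 293164*(-1/65532) - 309/99710 = -73291/16383 - 309/99710 = -7312907957/1633548930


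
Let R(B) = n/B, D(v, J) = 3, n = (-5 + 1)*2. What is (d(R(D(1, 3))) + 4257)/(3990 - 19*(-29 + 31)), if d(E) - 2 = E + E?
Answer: 12761/11856 ≈ 1.0763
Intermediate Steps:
n = -8 (n = -4*2 = -8)
R(B) = -8/B
d(E) = 2 + 2*E (d(E) = 2 + (E + E) = 2 + 2*E)
(d(R(D(1, 3))) + 4257)/(3990 - 19*(-29 + 31)) = ((2 + 2*(-8/3)) + 4257)/(3990 - 19*(-29 + 31)) = ((2 + 2*(-8*⅓)) + 4257)/(3990 - 19*2) = ((2 + 2*(-8/3)) + 4257)/(3990 - 38) = ((2 - 16/3) + 4257)/3952 = (-10/3 + 4257)*(1/3952) = (12761/3)*(1/3952) = 12761/11856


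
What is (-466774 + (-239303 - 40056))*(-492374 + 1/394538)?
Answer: 144943985509083063/394538 ≈ 3.6738e+11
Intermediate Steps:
(-466774 + (-239303 - 40056))*(-492374 + 1/394538) = (-466774 - 279359)*(-492374 + 1/394538) = -746133*(-194260253211/394538) = 144943985509083063/394538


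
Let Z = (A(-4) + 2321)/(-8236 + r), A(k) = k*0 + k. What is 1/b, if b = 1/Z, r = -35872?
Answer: -2317/44108 ≈ -0.052530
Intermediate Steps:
A(k) = k (A(k) = 0 + k = k)
Z = -2317/44108 (Z = (-4 + 2321)/(-8236 - 35872) = 2317/(-44108) = 2317*(-1/44108) = -2317/44108 ≈ -0.052530)
b = -44108/2317 (b = 1/(-2317/44108) = -44108/2317 ≈ -19.037)
1/b = 1/(-44108/2317) = -2317/44108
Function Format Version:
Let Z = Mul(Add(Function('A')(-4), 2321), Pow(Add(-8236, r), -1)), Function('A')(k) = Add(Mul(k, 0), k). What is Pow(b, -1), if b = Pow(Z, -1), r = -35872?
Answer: Rational(-2317, 44108) ≈ -0.052530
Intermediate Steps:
Function('A')(k) = k (Function('A')(k) = Add(0, k) = k)
Z = Rational(-2317, 44108) (Z = Mul(Add(-4, 2321), Pow(Add(-8236, -35872), -1)) = Mul(2317, Pow(-44108, -1)) = Mul(2317, Rational(-1, 44108)) = Rational(-2317, 44108) ≈ -0.052530)
b = Rational(-44108, 2317) (b = Pow(Rational(-2317, 44108), -1) = Rational(-44108, 2317) ≈ -19.037)
Pow(b, -1) = Pow(Rational(-44108, 2317), -1) = Rational(-2317, 44108)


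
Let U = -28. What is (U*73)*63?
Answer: -128772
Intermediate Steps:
(U*73)*63 = -28*73*63 = -2044*63 = -128772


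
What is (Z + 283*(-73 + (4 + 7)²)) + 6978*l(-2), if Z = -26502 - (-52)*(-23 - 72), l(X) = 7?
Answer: 30988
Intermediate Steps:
Z = -31442 (Z = -26502 - (-52)*(-95) = -26502 - 1*4940 = -26502 - 4940 = -31442)
(Z + 283*(-73 + (4 + 7)²)) + 6978*l(-2) = (-31442 + 283*(-73 + (4 + 7)²)) + 6978*7 = (-31442 + 283*(-73 + 11²)) + 48846 = (-31442 + 283*(-73 + 121)) + 48846 = (-31442 + 283*48) + 48846 = (-31442 + 13584) + 48846 = -17858 + 48846 = 30988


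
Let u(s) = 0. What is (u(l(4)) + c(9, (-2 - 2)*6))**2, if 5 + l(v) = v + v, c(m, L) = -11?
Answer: 121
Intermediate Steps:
l(v) = -5 + 2*v (l(v) = -5 + (v + v) = -5 + 2*v)
(u(l(4)) + c(9, (-2 - 2)*6))**2 = (0 - 11)**2 = (-11)**2 = 121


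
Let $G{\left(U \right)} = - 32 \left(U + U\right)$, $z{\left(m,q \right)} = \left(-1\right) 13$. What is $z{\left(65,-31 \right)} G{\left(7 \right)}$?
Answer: $5824$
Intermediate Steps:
$z{\left(m,q \right)} = -13$
$G{\left(U \right)} = - 64 U$ ($G{\left(U \right)} = - 32 \cdot 2 U = - 64 U$)
$z{\left(65,-31 \right)} G{\left(7 \right)} = - 13 \left(\left(-64\right) 7\right) = \left(-13\right) \left(-448\right) = 5824$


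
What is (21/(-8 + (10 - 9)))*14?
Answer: -42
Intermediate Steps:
(21/(-8 + (10 - 9)))*14 = (21/(-8 + 1))*14 = (21/(-7))*14 = (21*(-⅐))*14 = -3*14 = -42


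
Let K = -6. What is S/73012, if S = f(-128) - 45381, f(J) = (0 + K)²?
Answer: -45345/73012 ≈ -0.62106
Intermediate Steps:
f(J) = 36 (f(J) = (0 - 6)² = (-6)² = 36)
S = -45345 (S = 36 - 45381 = -45345)
S/73012 = -45345/73012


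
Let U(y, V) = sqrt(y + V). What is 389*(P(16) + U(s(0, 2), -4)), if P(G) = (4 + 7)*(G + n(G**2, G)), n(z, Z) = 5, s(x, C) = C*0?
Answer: 89859 + 778*I ≈ 89859.0 + 778.0*I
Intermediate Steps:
s(x, C) = 0
U(y, V) = sqrt(V + y)
P(G) = 55 + 11*G (P(G) = (4 + 7)*(G + 5) = 11*(5 + G) = 55 + 11*G)
389*(P(16) + U(s(0, 2), -4)) = 389*((55 + 11*16) + sqrt(-4 + 0)) = 389*((55 + 176) + sqrt(-4)) = 389*(231 + 2*I) = 89859 + 778*I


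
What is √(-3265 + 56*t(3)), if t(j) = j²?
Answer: I*√2761 ≈ 52.545*I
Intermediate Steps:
√(-3265 + 56*t(3)) = √(-3265 + 56*3²) = √(-3265 + 56*9) = √(-3265 + 504) = √(-2761) = I*√2761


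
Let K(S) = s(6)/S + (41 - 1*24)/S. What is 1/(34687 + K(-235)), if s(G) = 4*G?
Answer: 235/8151404 ≈ 2.8829e-5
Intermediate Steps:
K(S) = 41/S (K(S) = (4*6)/S + (41 - 1*24)/S = 24/S + (41 - 24)/S = 24/S + 17/S = 41/S)
1/(34687 + K(-235)) = 1/(34687 + 41/(-235)) = 1/(34687 + 41*(-1/235)) = 1/(34687 - 41/235) = 1/(8151404/235) = 235/8151404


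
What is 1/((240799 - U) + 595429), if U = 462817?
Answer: 1/373411 ≈ 2.6780e-6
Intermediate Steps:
1/((240799 - U) + 595429) = 1/((240799 - 1*462817) + 595429) = 1/((240799 - 462817) + 595429) = 1/(-222018 + 595429) = 1/373411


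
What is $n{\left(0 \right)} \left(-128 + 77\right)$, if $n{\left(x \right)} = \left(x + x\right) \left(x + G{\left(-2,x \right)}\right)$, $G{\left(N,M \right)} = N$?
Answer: $0$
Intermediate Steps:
$n{\left(x \right)} = 2 x \left(-2 + x\right)$ ($n{\left(x \right)} = \left(x + x\right) \left(x - 2\right) = 2 x \left(-2 + x\right)$)
$n{\left(0 \right)} \left(-128 + 77\right) = 2 \cdot 0 \left(-2 + 0\right) \left(-128 + 77\right) = 2 \cdot 0 \left(-2\right) \left(-51\right) = 0 \left(-51\right) = 0$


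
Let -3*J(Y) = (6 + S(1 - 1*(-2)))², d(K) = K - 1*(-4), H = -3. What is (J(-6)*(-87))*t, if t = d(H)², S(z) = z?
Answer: 2349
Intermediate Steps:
d(K) = 4 + K (d(K) = K + 4 = 4 + K)
J(Y) = -27 (J(Y) = -(6 + (1 - 1*(-2)))²/3 = -(6 + (1 + 2))²/3 = -(6 + 3)²/3 = -⅓*9² = -⅓*81 = -27)
t = 1 (t = (4 - 3)² = 1² = 1)
(J(-6)*(-87))*t = -27*(-87)*1 = 2349*1 = 2349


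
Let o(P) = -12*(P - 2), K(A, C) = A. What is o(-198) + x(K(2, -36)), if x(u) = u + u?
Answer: 2404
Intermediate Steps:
x(u) = 2*u
o(P) = 24 - 12*P (o(P) = -12*(-2 + P) = 24 - 12*P)
o(-198) + x(K(2, -36)) = (24 - 12*(-198)) + 2*2 = (24 + 2376) + 4 = 2400 + 4 = 2404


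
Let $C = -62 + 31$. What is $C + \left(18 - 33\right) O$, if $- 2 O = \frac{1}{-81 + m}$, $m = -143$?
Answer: $- \frac{13903}{448} \approx -31.033$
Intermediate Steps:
$C = -31$
$O = \frac{1}{448}$ ($O = - \frac{1}{2 \left(-81 - 143\right)} = - \frac{1}{2 \left(-224\right)} = \left(- \frac{1}{2}\right) \left(- \frac{1}{224}\right) = \frac{1}{448} \approx 0.0022321$)
$C + \left(18 - 33\right) O = -31 + \left(18 - 33\right) \frac{1}{448} = -31 - \frac{15}{448} = - \frac{13903}{448}$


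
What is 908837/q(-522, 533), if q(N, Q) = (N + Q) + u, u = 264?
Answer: 908837/275 ≈ 3304.9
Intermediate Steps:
q(N, Q) = 264 + N + Q (q(N, Q) = (N + Q) + 264 = 264 + N + Q)
908837/q(-522, 533) = 908837/(264 - 522 + 533) = 908837/275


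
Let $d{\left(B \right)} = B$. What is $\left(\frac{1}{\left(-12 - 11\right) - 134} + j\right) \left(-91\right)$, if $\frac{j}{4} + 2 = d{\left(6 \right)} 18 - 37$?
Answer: $- \frac{3943121}{157} \approx -25115.0$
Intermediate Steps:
$j = 276$ ($j = -8 + 4 \left(6 \cdot 18 - 37\right) = -8 + 4 \left(108 - 37\right) = -8 + 4 \cdot 71 = -8 + 284 = 276$)
$\left(\frac{1}{\left(-12 - 11\right) - 134} + j\right) \left(-91\right) = \left(\frac{1}{\left(-12 - 11\right) - 134} + 276\right) \left(-91\right) = \left(\frac{1}{-23 - 134} + 276\right) \left(-91\right) = \left(\frac{1}{-157} + 276\right) \left(-91\right) = \left(- \frac{1}{157} + 276\right) \left(-91\right) = \frac{43331}{157} \left(-91\right) = - \frac{3943121}{157}$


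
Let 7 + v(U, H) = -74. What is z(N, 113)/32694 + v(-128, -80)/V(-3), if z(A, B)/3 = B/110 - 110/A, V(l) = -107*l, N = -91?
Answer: -2943007479/11672520860 ≈ -0.25213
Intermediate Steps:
v(U, H) = -81 (v(U, H) = -7 - 74 = -81)
z(A, B) = -330/A + 3*B/110 (z(A, B) = 3*(B/110 - 110/A) = 3*(-110/A + B/110) = -330/A + 3*B/110)
z(N, 113)/32694 + v(-128, -80)/V(-3) = (-330/(-91) + (3/110)*113)/32694 - 81/((-107*(-3))) = (-330*(-1/91) + 339/110)*(1/32694) - 81/321 = (330/91 + 339/110)*(1/32694) - 81*1/321 = (67149/10010)*(1/32694) - 27/107 = 22383/109088980 - 27/107 = -2943007479/11672520860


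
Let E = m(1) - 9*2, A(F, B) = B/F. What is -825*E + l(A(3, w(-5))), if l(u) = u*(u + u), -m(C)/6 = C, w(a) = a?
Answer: 178250/9 ≈ 19806.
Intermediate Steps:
m(C) = -6*C
l(u) = 2*u**2 (l(u) = u*(2*u) = 2*u**2)
E = -24 (E = -6*1 - 9*2 = -6 - 18 = -24)
-825*E + l(A(3, w(-5))) = -825*(-24) + 2*(-5/3)**2 = 19800 + 2*(-5*1/3)**2 = 19800 + 2*(-5/3)**2 = 19800 + 2*(25/9) = 19800 + 50/9 = 178250/9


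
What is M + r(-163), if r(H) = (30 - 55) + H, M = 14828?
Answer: 14640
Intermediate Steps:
r(H) = -25 + H
M + r(-163) = 14828 + (-25 - 163) = 14828 - 188 = 14640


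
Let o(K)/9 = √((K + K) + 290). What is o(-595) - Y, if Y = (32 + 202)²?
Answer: -54756 + 270*I ≈ -54756.0 + 270.0*I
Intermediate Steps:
o(K) = 9*√(290 + 2*K) (o(K) = 9*√((K + K) + 290) = 9*√(2*K + 290) = 9*√(290 + 2*K))
Y = 54756 (Y = 234² = 54756)
o(-595) - Y = 9*√(290 + 2*(-595)) - 1*54756 = 9*√(290 - 1190) - 54756 = 9*√(-900) - 54756 = 9*(30*I) - 54756 = 270*I - 54756 = -54756 + 270*I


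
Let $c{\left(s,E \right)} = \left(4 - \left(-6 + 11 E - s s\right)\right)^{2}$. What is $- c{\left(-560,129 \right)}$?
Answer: $-97463220481$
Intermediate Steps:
$c{\left(s,E \right)} = \left(10 + s^{2} - 11 E\right)^{2}$ ($c{\left(s,E \right)} = \left(4 - \left(-6 - s^{2} + 11 E\right)\right)^{2} = \left(4 + \left(6 + s^{2} - 11 E\right)\right)^{2} = \left(10 + s^{2} - 11 E\right)^{2}$)
$- c{\left(-560,129 \right)} = - \left(10 + \left(-560\right)^{2} - 1419\right)^{2} = - \left(10 + 313600 - 1419\right)^{2} = - 312191^{2} = \left(-1\right) 97463220481 = -97463220481$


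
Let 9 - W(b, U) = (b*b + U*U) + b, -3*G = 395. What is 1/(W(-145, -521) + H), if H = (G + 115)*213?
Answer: -1/295862 ≈ -3.3800e-6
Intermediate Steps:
G = -395/3 (G = -1/3*395 = -395/3 ≈ -131.67)
W(b, U) = 9 - b - U**2 - b**2 (W(b, U) = 9 - ((b*b + U*U) + b) = 9 - ((b**2 + U**2) + b) = 9 - ((U**2 + b**2) + b) = 9 - (b + U**2 + b**2) = 9 + (-b - U**2 - b**2) = 9 - b - U**2 - b**2)
H = -3550 (H = (-395/3 + 115)*213 = -50/3*213 = -3550)
1/(W(-145, -521) + H) = 1/((9 - 1*(-145) - 1*(-521)**2 - 1*(-145)**2) - 3550) = 1/((9 + 145 - 1*271441 - 1*21025) - 3550) = 1/((9 + 145 - 271441 - 21025) - 3550) = 1/(-292312 - 3550) = 1/(-295862) = -1/295862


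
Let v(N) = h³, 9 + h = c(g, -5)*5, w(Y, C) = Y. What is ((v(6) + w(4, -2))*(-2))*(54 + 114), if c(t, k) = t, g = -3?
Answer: 4643520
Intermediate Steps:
h = -24 (h = -9 - 3*5 = -9 - 15 = -24)
v(N) = -13824 (v(N) = (-24)³ = -13824)
((v(6) + w(4, -2))*(-2))*(54 + 114) = ((-13824 + 4)*(-2))*(54 + 114) = -13820*(-2)*168 = 27640*168 = 4643520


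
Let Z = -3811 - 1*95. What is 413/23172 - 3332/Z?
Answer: 1876721/2154996 ≈ 0.87087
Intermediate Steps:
Z = -3906 (Z = -3811 - 95 = -3906)
413/23172 - 3332/Z = 413/23172 - 3332/(-3906) = 413*(1/23172) - 3332*(-1/3906) = 413/23172 + 238/279 = 1876721/2154996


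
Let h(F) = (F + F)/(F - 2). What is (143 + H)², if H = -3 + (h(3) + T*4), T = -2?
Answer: 19044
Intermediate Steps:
h(F) = 2*F/(-2 + F) (h(F) = (2*F)/(-2 + F) = 2*F/(-2 + F))
H = -5 (H = -3 + (2*3/(-2 + 3) - 2*4) = -3 + (2*3/1 - 8) = -3 + (2*3*1 - 8) = -3 + (6 - 8) = -3 - 2 = -5)
(143 + H)² = (143 - 5)² = 138² = 19044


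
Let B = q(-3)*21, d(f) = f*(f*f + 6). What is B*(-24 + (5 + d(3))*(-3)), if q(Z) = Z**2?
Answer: -32886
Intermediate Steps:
d(f) = f*(6 + f**2) (d(f) = f*(f**2 + 6) = f*(6 + f**2))
B = 189 (B = (-3)**2*21 = 9*21 = 189)
B*(-24 + (5 + d(3))*(-3)) = 189*(-24 + (5 + 3*(6 + 3**2))*(-3)) = 189*(-24 + (5 + 3*(6 + 9))*(-3)) = 189*(-24 + (5 + 3*15)*(-3)) = 189*(-24 + (5 + 45)*(-3)) = 189*(-24 + 50*(-3)) = 189*(-24 - 150) = 189*(-174) = -32886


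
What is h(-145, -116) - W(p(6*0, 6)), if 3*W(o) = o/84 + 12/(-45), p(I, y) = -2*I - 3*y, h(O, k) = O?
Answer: -91249/630 ≈ -144.84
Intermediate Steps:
p(I, y) = -3*y - 2*I
W(o) = -4/45 + o/252 (W(o) = (o/84 + 12/(-45))/3 = (o*(1/84) + 12*(-1/45))/3 = (o/84 - 4/15)/3 = (-4/15 + o/84)/3 = -4/45 + o/252)
h(-145, -116) - W(p(6*0, 6)) = -145 - (-4/45 + (-3*6 - 12*0)/252) = -145 - (-4/45 + (-18 - 2*0)/252) = -145 - (-4/45 + (-18 + 0)/252) = -145 - (-4/45 + (1/252)*(-18)) = -145 - (-4/45 - 1/14) = -145 - 1*(-101/630) = -145 + 101/630 = -91249/630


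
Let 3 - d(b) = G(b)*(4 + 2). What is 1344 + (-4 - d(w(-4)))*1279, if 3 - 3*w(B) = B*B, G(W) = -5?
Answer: -45979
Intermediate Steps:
w(B) = 1 - B²/3 (w(B) = 1 - B*B/3 = 1 - B²/3)
d(b) = 33 (d(b) = 3 - (-5)*(4 + 2) = 3 - (-5)*6 = 3 - 1*(-30) = 3 + 30 = 33)
1344 + (-4 - d(w(-4)))*1279 = 1344 + (-4 - 1*33)*1279 = 1344 + (-4 - 33)*1279 = 1344 - 37*1279 = 1344 - 47323 = -45979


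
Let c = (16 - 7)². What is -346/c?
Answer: -346/81 ≈ -4.2716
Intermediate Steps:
c = 81 (c = 9² = 81)
-346/c = -346/81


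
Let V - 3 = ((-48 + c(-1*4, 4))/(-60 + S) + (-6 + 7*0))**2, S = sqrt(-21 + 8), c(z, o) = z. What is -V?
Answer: 13*(-8089*I - 312*sqrt(13))/(120*sqrt(13) + 3587*I) ≈ -29.38 + 0.53309*I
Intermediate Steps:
S = I*sqrt(13) (S = sqrt(-13) = I*sqrt(13) ≈ 3.6056*I)
V = 3 + (-6 - 52/(-60 + I*sqrt(13)))**2 (V = 3 + ((-48 - 1*4)/(-60 + I*sqrt(13)) + (-6 + 7*0))**2 = 3 + ((-48 - 4)/(-60 + I*sqrt(13)) + (-6 + 0))**2 = 3 + (-52/(-60 + I*sqrt(13)) - 6)**2 = 3 + (-6 - 52/(-60 + I*sqrt(13)))**2 ≈ 29.38 - 0.53309*I)
-V = -13*(312*sqrt(13) + 8089*I)/(120*sqrt(13) + 3587*I)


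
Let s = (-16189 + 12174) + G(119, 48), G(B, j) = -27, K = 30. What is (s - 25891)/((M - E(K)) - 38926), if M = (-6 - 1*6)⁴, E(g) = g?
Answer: 29933/18220 ≈ 1.6429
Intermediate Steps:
s = -4042 (s = (-16189 + 12174) - 27 = -4015 - 27 = -4042)
M = 20736 (M = (-6 - 6)⁴ = (-12)⁴ = 20736)
(s - 25891)/((M - E(K)) - 38926) = (-4042 - 25891)/((20736 - 1*30) - 38926) = -29933/((20736 - 30) - 38926) = -29933/(20706 - 38926) = -29933/(-18220) = -29933*(-1/18220) = 29933/18220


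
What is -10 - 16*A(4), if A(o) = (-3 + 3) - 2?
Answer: 22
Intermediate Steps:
A(o) = -2 (A(o) = 0 - 2 = -2)
-10 - 16*A(4) = -10 - 16*(-2) = -10 + 32 = 22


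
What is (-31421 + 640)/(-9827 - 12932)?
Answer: 30781/22759 ≈ 1.3525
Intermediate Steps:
(-31421 + 640)/(-9827 - 12932) = -30781/(-22759) = -30781*(-1/22759) = 30781/22759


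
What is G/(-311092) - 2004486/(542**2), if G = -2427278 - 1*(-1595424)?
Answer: -23700675016/5711726893 ≈ -4.1495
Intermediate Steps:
G = -831854 (G = -2427278 + 1595424 = -831854)
G/(-311092) - 2004486/(542**2) = -831854/(-311092) - 2004486/(542**2) = -831854*(-1/311092) - 2004486/293764 = 415927/155546 - 2004486*1/293764 = 415927/155546 - 1002243/146882 = -23700675016/5711726893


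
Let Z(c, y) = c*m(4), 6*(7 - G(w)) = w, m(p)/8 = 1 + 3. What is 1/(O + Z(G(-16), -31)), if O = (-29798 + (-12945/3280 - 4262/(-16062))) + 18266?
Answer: -5268336/59144173139 ≈ -8.9076e-5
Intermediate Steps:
m(p) = 32 (m(p) = 8*(1 + 3) = 8*4 = 32)
G(w) = 7 - w/6
Z(c, y) = 32*c (Z(c, y) = c*32 = 32*c)
O = -60773845075/5268336 (O = (-29798 + (-12945*1/3280 - 4262*(-1/16062))) + 18266 = (-29798 + (-2589/656 + 2131/8031)) + 18266 = (-29798 - 19394323/5268336) + 18266 = -157005270451/5268336 + 18266 = -60773845075/5268336 ≈ -11536.)
1/(O + Z(G(-16), -31)) = 1/(-60773845075/5268336 + 32*(7 - ⅙*(-16))) = 1/(-60773845075/5268336 + 32*(7 + 8/3)) = 1/(-60773845075/5268336 + 32*(29/3)) = 1/(-60773845075/5268336 + 928/3) = 1/(-59144173139/5268336) = -5268336/59144173139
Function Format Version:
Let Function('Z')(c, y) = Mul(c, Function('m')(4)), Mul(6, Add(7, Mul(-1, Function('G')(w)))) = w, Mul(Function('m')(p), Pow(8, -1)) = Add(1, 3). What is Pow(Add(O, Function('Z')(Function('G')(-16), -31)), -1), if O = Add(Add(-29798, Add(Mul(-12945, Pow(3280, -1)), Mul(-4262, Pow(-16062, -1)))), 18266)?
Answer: Rational(-5268336, 59144173139) ≈ -8.9076e-5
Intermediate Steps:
Function('m')(p) = 32 (Function('m')(p) = Mul(8, Add(1, 3)) = Mul(8, 4) = 32)
Function('G')(w) = Add(7, Mul(Rational(-1, 6), w))
Function('Z')(c, y) = Mul(32, c) (Function('Z')(c, y) = Mul(c, 32) = Mul(32, c))
O = Rational(-60773845075, 5268336) (O = Add(Add(-29798, Add(Mul(-12945, Rational(1, 3280)), Mul(-4262, Rational(-1, 16062)))), 18266) = Add(Add(-29798, Add(Rational(-2589, 656), Rational(2131, 8031))), 18266) = Add(Add(-29798, Rational(-19394323, 5268336)), 18266) = Add(Rational(-157005270451, 5268336), 18266) = Rational(-60773845075, 5268336) ≈ -11536.)
Pow(Add(O, Function('Z')(Function('G')(-16), -31)), -1) = Pow(Add(Rational(-60773845075, 5268336), Mul(32, Add(7, Mul(Rational(-1, 6), -16)))), -1) = Pow(Add(Rational(-60773845075, 5268336), Mul(32, Add(7, Rational(8, 3)))), -1) = Pow(Add(Rational(-60773845075, 5268336), Mul(32, Rational(29, 3))), -1) = Pow(Add(Rational(-60773845075, 5268336), Rational(928, 3)), -1) = Pow(Rational(-59144173139, 5268336), -1) = Rational(-5268336, 59144173139)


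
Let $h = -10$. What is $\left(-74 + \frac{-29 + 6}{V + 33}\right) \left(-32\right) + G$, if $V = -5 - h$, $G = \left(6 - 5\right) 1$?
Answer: $\frac{45379}{19} \approx 2388.4$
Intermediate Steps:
$G = 1$ ($G = 1 \cdot 1 = 1$)
$V = 5$ ($V = -5 - -10 = -5 + 10 = 5$)
$\left(-74 + \frac{-29 + 6}{V + 33}\right) \left(-32\right) + G = \left(-74 + \frac{-29 + 6}{5 + 33}\right) \left(-32\right) + 1 = \left(-74 - \frac{23}{38}\right) \left(-32\right) + 1 = \left(- \frac{2835}{38}\right) \left(-32\right) + 1 = \frac{45360}{19} + 1 = \frac{45379}{19}$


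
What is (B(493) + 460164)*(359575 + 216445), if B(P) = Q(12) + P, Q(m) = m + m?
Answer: 265361469620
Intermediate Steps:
Q(m) = 2*m
B(P) = 24 + P (B(P) = 2*12 + P = 24 + P)
(B(493) + 460164)*(359575 + 216445) = ((24 + 493) + 460164)*(359575 + 216445) = (517 + 460164)*576020 = 460681*576020 = 265361469620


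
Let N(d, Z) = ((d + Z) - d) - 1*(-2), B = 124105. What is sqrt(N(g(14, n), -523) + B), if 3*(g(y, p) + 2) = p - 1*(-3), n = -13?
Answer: 8*sqrt(1931) ≈ 351.54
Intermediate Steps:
g(y, p) = -1 + p/3 (g(y, p) = -2 + (p - 1*(-3))/3 = -2 + (p + 3)/3 = -2 + (3 + p)/3 = -2 + (1 + p/3) = -1 + p/3)
N(d, Z) = 2 + Z (N(d, Z) = ((Z + d) - d) + 2 = Z + 2 = 2 + Z)
sqrt(N(g(14, n), -523) + B) = sqrt((2 - 523) + 124105) = sqrt(-521 + 124105) = sqrt(123584) = 8*sqrt(1931)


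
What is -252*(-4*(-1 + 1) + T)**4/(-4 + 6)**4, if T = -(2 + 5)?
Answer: -151263/4 ≈ -37816.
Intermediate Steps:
T = -7 (T = -1*7 = -7)
-252*(-4*(-1 + 1) + T)**4/(-4 + 6)**4 = -252*(-4*(-1 + 1) - 7)**4/(-4 + 6)**4 = -252*(-4*0 - 7)**4/16 = -252*(0 - 7)**4/16 = -252*(-7*1/2)**4 = -252*(-7/2)**4 = -252*2401/16 = -151263/4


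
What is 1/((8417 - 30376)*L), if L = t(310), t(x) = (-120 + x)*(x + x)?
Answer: -1/2586770200 ≈ -3.8658e-10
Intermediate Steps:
t(x) = 2*x*(-120 + x) (t(x) = (-120 + x)*(2*x) = 2*x*(-120 + x))
L = 117800 (L = 2*310*(-120 + 310) = 2*310*190 = 117800)
1/((8417 - 30376)*L) = 1/((8417 - 30376)*117800) = (1/117800)/(-21959) = -1/21959*1/117800 = -1/2586770200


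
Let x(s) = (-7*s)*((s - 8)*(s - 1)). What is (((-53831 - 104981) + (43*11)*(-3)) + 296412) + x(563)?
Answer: -1229101129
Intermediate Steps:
x(s) = -7*s*(-1 + s)*(-8 + s) (x(s) = (-7*s)*((-8 + s)*(-1 + s)) = (-7*s)*((-1 + s)*(-8 + s)) = -7*s*(-1 + s)*(-8 + s))
(((-53831 - 104981) + (43*11)*(-3)) + 296412) + x(563) = (((-53831 - 104981) + (43*11)*(-3)) + 296412) + 7*563*(-8 - 1*563² + 9*563) = ((-158812 + 473*(-3)) + 296412) + 7*563*(-8 - 1*316969 + 5067) = ((-158812 - 1419) + 296412) + 7*563*(-8 - 316969 + 5067) = (-160231 + 296412) + 7*563*(-311910) = 136181 - 1229237310 = -1229101129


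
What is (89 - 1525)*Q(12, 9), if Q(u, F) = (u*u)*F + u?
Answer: -1878288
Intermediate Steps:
Q(u, F) = u + F*u² (Q(u, F) = u²*F + u = F*u² + u = u + F*u²)
(89 - 1525)*Q(12, 9) = (89 - 1525)*(12*(1 + 9*12)) = -17232*(1 + 108) = -17232*109 = -1436*1308 = -1878288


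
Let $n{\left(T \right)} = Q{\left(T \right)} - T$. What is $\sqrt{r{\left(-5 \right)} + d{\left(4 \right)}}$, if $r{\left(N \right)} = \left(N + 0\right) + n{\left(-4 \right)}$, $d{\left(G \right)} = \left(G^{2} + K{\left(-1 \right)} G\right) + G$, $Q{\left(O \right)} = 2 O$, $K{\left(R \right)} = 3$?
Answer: $\sqrt{23} \approx 4.7958$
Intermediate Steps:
$d{\left(G \right)} = G^{2} + 4 G$ ($d{\left(G \right)} = \left(G^{2} + 3 G\right) + G = G^{2} + 4 G$)
$n{\left(T \right)} = T$ ($n{\left(T \right)} = 2 T - T = T$)
$r{\left(N \right)} = -4 + N$ ($r{\left(N \right)} = \left(N + 0\right) - 4 = N - 4 = -4 + N$)
$\sqrt{r{\left(-5 \right)} + d{\left(4 \right)}} = \sqrt{\left(-4 - 5\right) + 4 \left(4 + 4\right)} = \sqrt{-9 + 4 \cdot 8} = \sqrt{-9 + 32} = \sqrt{23}$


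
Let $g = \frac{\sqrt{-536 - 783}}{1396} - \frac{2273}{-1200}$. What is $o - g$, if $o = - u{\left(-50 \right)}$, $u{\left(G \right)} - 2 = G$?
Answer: $\frac{55327}{1200} - \frac{i \sqrt{1319}}{1396} \approx 46.106 - 0.026016 i$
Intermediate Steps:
$u{\left(G \right)} = 2 + G$
$o = 48$ ($o = - (2 - 50) = \left(-1\right) \left(-48\right) = 48$)
$g = \frac{2273}{1200} + \frac{i \sqrt{1319}}{1396}$ ($g = \sqrt{-536 - 783} \cdot \frac{1}{1396} - - \frac{2273}{1200} = \sqrt{-536 - 783} \cdot \frac{1}{1396} + \frac{2273}{1200} = \sqrt{-1319} \cdot \frac{1}{1396} + \frac{2273}{1200} = i \sqrt{1319} \cdot \frac{1}{1396} + \frac{2273}{1200} = \frac{i \sqrt{1319}}{1396} + \frac{2273}{1200} = \frac{2273}{1200} + \frac{i \sqrt{1319}}{1396} \approx 1.8942 + 0.026016 i$)
$o - g = 48 - \left(\frac{2273}{1200} + \frac{i \sqrt{1319}}{1396}\right) = \frac{55327}{1200} - \frac{i \sqrt{1319}}{1396}$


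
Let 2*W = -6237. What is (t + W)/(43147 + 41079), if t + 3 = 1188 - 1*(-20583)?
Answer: 37299/168452 ≈ 0.22142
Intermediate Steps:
W = -6237/2 (W = (½)*(-6237) = -6237/2 ≈ -3118.5)
t = 21768 (t = -3 + (1188 - 1*(-20583)) = -3 + (1188 + 20583) = -3 + 21771 = 21768)
(t + W)/(43147 + 41079) = (21768 - 6237/2)/(43147 + 41079) = (37299/2)/84226 = (37299/2)*(1/84226) = 37299/168452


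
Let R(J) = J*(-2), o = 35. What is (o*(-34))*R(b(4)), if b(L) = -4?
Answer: -9520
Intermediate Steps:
R(J) = -2*J
(o*(-34))*R(b(4)) = (35*(-34))*(-2*(-4)) = -1190*8 = -9520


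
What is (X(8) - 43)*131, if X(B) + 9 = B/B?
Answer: -6681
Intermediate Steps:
X(B) = -8 (X(B) = -9 + B/B = -9 + 1 = -8)
(X(8) - 43)*131 = (-8 - 43)*131 = -51*131 = -6681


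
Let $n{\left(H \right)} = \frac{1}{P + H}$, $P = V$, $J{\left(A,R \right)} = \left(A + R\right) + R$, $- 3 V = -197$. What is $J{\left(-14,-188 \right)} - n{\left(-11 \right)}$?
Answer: $- \frac{63963}{164} \approx -390.02$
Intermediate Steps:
$V = \frac{197}{3}$ ($V = \left(- \frac{1}{3}\right) \left(-197\right) = \frac{197}{3} \approx 65.667$)
$J{\left(A,R \right)} = A + 2 R$
$P = \frac{197}{3} \approx 65.667$
$n{\left(H \right)} = \frac{1}{\frac{197}{3} + H}$
$J{\left(-14,-188 \right)} - n{\left(-11 \right)} = \left(-14 + 2 \left(-188\right)\right) - \frac{3}{197 + 3 \left(-11\right)} = \left(-14 - 376\right) - \frac{3}{197 - 33} = -390 - \frac{3}{164} = - \frac{63963}{164}$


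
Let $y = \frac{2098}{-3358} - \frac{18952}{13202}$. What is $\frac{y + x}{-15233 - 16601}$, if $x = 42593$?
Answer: $- \frac{10261711939}{7669972541} \approx -1.3379$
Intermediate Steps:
$y = - \frac{992811}{481873}$ ($y = 2098 \left(- \frac{1}{3358}\right) - \frac{412}{287} = - \frac{1049}{1679} - \frac{412}{287} = - \frac{992811}{481873} \approx -2.0603$)
$\frac{y + x}{-15233 - 16601} = \frac{- \frac{992811}{481873} + 42593}{-15233 - 16601} = \frac{20523423878}{481873 \left(-31834\right)} = \frac{20523423878}{481873} \left(- \frac{1}{31834}\right) = - \frac{10261711939}{7669972541}$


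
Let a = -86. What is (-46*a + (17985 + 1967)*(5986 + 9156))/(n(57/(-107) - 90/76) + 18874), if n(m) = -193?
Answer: 23239780/1437 ≈ 16172.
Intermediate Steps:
(-46*a + (17985 + 1967)*(5986 + 9156))/(n(57/(-107) - 90/76) + 18874) = (-46*(-86) + (17985 + 1967)*(5986 + 9156))/(-193 + 18874) = (3956 + 19952*15142)/18681 = (3956 + 302113184)*(1/18681) = 302117140*(1/18681) = 23239780/1437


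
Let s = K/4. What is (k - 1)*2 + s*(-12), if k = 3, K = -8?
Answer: 28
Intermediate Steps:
s = -2 (s = -8/4 = (¼)*(-8) = -2)
(k - 1)*2 + s*(-12) = (3 - 1)*2 - 2*(-12) = 2*2 + 24 = 4 + 24 = 28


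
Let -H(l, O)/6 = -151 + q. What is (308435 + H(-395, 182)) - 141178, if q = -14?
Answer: 168247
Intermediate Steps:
H(l, O) = 990 (H(l, O) = -6*(-151 - 14) = -6*(-165) = 990)
(308435 + H(-395, 182)) - 141178 = (308435 + 990) - 141178 = 309425 - 141178 = 168247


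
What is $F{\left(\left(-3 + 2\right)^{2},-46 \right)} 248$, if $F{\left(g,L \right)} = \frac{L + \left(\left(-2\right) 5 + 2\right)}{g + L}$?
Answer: $\frac{1488}{5} \approx 297.6$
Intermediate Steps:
$F{\left(g,L \right)} = \frac{-8 + L}{L + g}$ ($F{\left(g,L \right)} = \frac{L + \left(-10 + 2\right)}{L + g} = \frac{L - 8}{L + g} = \frac{-8 + L}{L + g}$)
$F{\left(\left(-3 + 2\right)^{2},-46 \right)} 248 = \frac{-8 - 46}{-46 + \left(-3 + 2\right)^{2}} \cdot 248 = \frac{1}{-46 + \left(-1\right)^{2}} \left(-54\right) 248 = \frac{1}{-46 + 1} \left(-54\right) 248 = \frac{1}{-45} \left(-54\right) 248 = \left(- \frac{1}{45}\right) \left(-54\right) 248 = \frac{6}{5} \cdot 248 = \frac{1488}{5}$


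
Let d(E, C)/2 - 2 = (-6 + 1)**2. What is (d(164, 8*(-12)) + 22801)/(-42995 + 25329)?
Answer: -22855/17666 ≈ -1.2937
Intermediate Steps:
d(E, C) = 54 (d(E, C) = 4 + 2*(-6 + 1)**2 = 4 + 2*(-5)**2 = 4 + 2*25 = 4 + 50 = 54)
(d(164, 8*(-12)) + 22801)/(-42995 + 25329) = (54 + 22801)/(-42995 + 25329) = 22855/(-17666) = 22855*(-1/17666) = -22855/17666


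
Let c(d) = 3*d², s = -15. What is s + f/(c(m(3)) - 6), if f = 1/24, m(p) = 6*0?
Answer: -2161/144 ≈ -15.007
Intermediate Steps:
m(p) = 0
f = 1/24 ≈ 0.041667
s + f/(c(m(3)) - 6) = -15 + 1/(24*(3*0² - 6)) = -15 + 1/(24*(3*0 - 6)) = -15 + 1/(24*(0 - 6)) = -15 + (1/24)/(-6) = -15 + (1/24)*(-⅙) = -15 - 1/144 = -2161/144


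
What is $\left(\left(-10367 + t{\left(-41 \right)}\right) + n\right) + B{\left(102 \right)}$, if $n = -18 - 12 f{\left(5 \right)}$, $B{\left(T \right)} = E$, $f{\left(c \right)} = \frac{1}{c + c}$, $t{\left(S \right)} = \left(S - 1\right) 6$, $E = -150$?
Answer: $- \frac{53941}{5} \approx -10788.0$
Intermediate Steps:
$t{\left(S \right)} = -6 + 6 S$ ($t{\left(S \right)} = \left(-1 + S\right) 6 = -6 + 6 S$)
$f{\left(c \right)} = \frac{1}{2 c}$
$B{\left(T \right)} = -150$
$n = - \frac{96}{5}$ ($n = -18 - 12 \frac{1}{2 \cdot 5} = -18 - 12 \cdot \frac{1}{2} \cdot \frac{1}{5} = -18 - \frac{6}{5} = - \frac{96}{5} \approx -19.2$)
$\left(\left(-10367 + t{\left(-41 \right)}\right) + n\right) + B{\left(102 \right)} = \left(\left(-10367 + \left(-6 + 6 \left(-41\right)\right)\right) - \frac{96}{5}\right) - 150 = \left(\left(-10367 - 252\right) - \frac{96}{5}\right) - 150 = \left(-10619 - \frac{96}{5}\right) - 150 = - \frac{53191}{5} - 150 = - \frac{53941}{5}$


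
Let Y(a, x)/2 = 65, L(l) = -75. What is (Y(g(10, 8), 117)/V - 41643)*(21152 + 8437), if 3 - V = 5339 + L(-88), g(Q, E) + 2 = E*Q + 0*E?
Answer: -6482475085317/5261 ≈ -1.2322e+9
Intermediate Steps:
g(Q, E) = -2 + E*Q (g(Q, E) = -2 + (E*Q + 0*E) = -2 + (E*Q + 0) = -2 + E*Q)
Y(a, x) = 130 (Y(a, x) = 2*65 = 130)
V = -5261 (V = 3 - (5339 - 75) = 3 - 1*5264 = 3 - 5264 = -5261)
(Y(g(10, 8), 117)/V - 41643)*(21152 + 8437) = (130/(-5261) - 41643)*(21152 + 8437) = (130*(-1/5261) - 41643)*29589 = (-130/5261 - 41643)*29589 = -219083953/5261*29589 = -6482475085317/5261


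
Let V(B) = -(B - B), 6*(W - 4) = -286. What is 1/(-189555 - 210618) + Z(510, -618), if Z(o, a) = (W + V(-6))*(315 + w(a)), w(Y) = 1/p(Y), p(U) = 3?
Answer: -16530613069/1200519 ≈ -13770.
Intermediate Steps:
W = -131/3 (W = 4 + (⅙)*(-286) = 4 - 143/3 = -131/3 ≈ -43.667)
V(B) = 0 (V(B) = -1*0 = 0)
w(Y) = ⅓ (w(Y) = 1/3 = ⅓)
Z(o, a) = -123926/9 (Z(o, a) = (-131/3 + 0)*(315 + ⅓) = -131/3*946/3 = -123926/9)
1/(-189555 - 210618) + Z(510, -618) = 1/(-189555 - 210618) - 123926/9 = 1/(-400173) - 123926/9 = -1/400173 - 123926/9 = -16530613069/1200519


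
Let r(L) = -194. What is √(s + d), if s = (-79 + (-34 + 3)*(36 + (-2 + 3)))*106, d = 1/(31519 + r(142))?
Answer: I*√5100802238847/6265 ≈ 360.49*I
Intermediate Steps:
d = 1/31325 (d = 1/(31519 - 194) = 1/31325 ≈ 3.1923e-5)
s = -129956 (s = (-79 - 31*(36 + 1))*106 = (-79 - 31*37)*106 = (-79 - 1147)*106 = -1226*106 = -129956)
√(s + d) = √(-129956 + 1/31325) = √(-4070871699/31325) = I*√5100802238847/6265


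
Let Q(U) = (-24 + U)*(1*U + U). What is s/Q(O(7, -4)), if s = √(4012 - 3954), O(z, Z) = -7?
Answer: √58/434 ≈ 0.017548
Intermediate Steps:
Q(U) = 2*U*(-24 + U) (Q(U) = (-24 + U)*(U + U) = (-24 + U)*(2*U) = 2*U*(-24 + U))
s = √58 ≈ 7.6158
s/Q(O(7, -4)) = √58/((2*(-7)*(-24 - 7))) = √58/((2*(-7)*(-31))) = √58/434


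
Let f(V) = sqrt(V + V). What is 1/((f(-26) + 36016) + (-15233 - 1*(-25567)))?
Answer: 23175/1074161276 - I*sqrt(13)/1074161276 ≈ 2.1575e-5 - 3.3566e-9*I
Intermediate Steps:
f(V) = sqrt(2)*sqrt(V) (f(V) = sqrt(2*V) = sqrt(2)*sqrt(V))
1/((f(-26) + 36016) + (-15233 - 1*(-25567))) = 1/((sqrt(2)*sqrt(-26) + 36016) + (-15233 - 1*(-25567))) = 1/((sqrt(2)*(I*sqrt(26)) + 36016) + (-15233 + 25567)) = 1/((2*I*sqrt(13) + 36016) + 10334) = 1/((36016 + 2*I*sqrt(13)) + 10334) = 1/(46350 + 2*I*sqrt(13))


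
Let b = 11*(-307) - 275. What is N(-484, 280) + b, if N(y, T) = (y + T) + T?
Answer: -3576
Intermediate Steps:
N(y, T) = y + 2*T (N(y, T) = (T + y) + T = y + 2*T)
b = -3652 (b = -3377 - 275 = -3652)
N(-484, 280) + b = (-484 + 2*280) - 3652 = (-484 + 560) - 3652 = 76 - 3652 = -3576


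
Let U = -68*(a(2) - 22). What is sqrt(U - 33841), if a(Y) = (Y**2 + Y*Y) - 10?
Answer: I*sqrt(32209) ≈ 179.47*I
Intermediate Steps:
a(Y) = -10 + 2*Y**2 (a(Y) = (Y**2 + Y**2) - 10 = 2*Y**2 - 10 = -10 + 2*Y**2)
U = 1632 (U = -68*((-10 + 2*2**2) - 22) = -68*((-10 + 2*4) - 22) = -68*((-10 + 8) - 22) = -68*(-2 - 22) = -68*(-24) = 1632)
sqrt(U - 33841) = sqrt(1632 - 33841) = sqrt(-32209) = I*sqrt(32209)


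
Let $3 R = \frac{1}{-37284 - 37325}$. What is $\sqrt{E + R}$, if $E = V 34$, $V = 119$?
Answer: $\frac{\sqrt{202698635684907}}{223827} \approx 63.608$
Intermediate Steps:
$R = - \frac{1}{223827}$ ($R = \frac{1}{3 \left(-37284 - 37325\right)} = \frac{1}{3 \left(-74609\right)} = \frac{1}{3} \left(- \frac{1}{74609}\right) = - \frac{1}{223827} \approx -4.4677 \cdot 10^{-6}$)
$E = 4046$ ($E = 119 \cdot 34 = 4046$)
$\sqrt{E + R} = \sqrt{4046 - \frac{1}{223827}} = \sqrt{\frac{905604041}{223827}} = \frac{\sqrt{202698635684907}}{223827}$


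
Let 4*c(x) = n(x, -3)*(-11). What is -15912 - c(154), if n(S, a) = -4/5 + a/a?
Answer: -318229/20 ≈ -15911.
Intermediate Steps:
n(S, a) = 1/5 (n(S, a) = -4*1/5 + 1 = -4/5 + 1 = 1/5)
c(x) = -11/20 (c(x) = ((1/5)*(-11))/4 = (1/4)*(-11/5) = -11/20)
-15912 - c(154) = -15912 - 1*(-11/20) = -15912 + 11/20 = -318229/20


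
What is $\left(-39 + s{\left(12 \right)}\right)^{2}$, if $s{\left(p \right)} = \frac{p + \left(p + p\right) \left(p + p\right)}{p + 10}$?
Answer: $\frac{18225}{121} \approx 150.62$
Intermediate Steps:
$s{\left(p \right)} = \frac{p + 4 p^{2}}{10 + p}$ ($s{\left(p \right)} = \frac{p + 2 p 2 p}{10 + p} = \frac{p + 4 p^{2}}{10 + p}$)
$\left(-39 + s{\left(12 \right)}\right)^{2} = \left(-39 + \frac{12 \left(1 + 4 \cdot 12\right)}{10 + 12}\right)^{2} = \left(-39 + \frac{12 \left(1 + 48\right)}{22}\right)^{2} = \left(-39 + 12 \cdot \frac{1}{22} \cdot 49\right)^{2} = \left(-39 + \frac{294}{11}\right)^{2} = \left(- \frac{135}{11}\right)^{2} = \frac{18225}{121}$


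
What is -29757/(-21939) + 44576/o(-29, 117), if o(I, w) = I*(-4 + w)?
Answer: -293479725/23964701 ≈ -12.246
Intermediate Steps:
-29757/(-21939) + 44576/o(-29, 117) = -29757/(-21939) + 44576/((-29*(-4 + 117))) = -29757*(-1/21939) + 44576/((-29*113)) = 9919/7313 + 44576/(-3277) = 9919/7313 + 44576*(-1/3277) = 9919/7313 - 44576/3277 = -293479725/23964701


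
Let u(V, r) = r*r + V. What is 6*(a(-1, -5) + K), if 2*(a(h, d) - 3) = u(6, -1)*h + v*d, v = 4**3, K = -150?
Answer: -1863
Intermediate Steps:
v = 64
u(V, r) = V + r**2 (u(V, r) = r**2 + V = V + r**2)
a(h, d) = 3 + 32*d + 7*h/2 (a(h, d) = 3 + ((6 + (-1)**2)*h + 64*d)/2 = 3 + ((6 + 1)*h + 64*d)/2 = 3 + (7*h + 64*d)/2 = 3 + (32*d + 7*h/2) = 3 + 32*d + 7*h/2)
6*(a(-1, -5) + K) = 6*((3 + 32*(-5) + (7/2)*(-1)) - 150) = 6*((3 - 160 - 7/2) - 150) = 6*(-321/2 - 150) = 6*(-621/2) = -1863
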